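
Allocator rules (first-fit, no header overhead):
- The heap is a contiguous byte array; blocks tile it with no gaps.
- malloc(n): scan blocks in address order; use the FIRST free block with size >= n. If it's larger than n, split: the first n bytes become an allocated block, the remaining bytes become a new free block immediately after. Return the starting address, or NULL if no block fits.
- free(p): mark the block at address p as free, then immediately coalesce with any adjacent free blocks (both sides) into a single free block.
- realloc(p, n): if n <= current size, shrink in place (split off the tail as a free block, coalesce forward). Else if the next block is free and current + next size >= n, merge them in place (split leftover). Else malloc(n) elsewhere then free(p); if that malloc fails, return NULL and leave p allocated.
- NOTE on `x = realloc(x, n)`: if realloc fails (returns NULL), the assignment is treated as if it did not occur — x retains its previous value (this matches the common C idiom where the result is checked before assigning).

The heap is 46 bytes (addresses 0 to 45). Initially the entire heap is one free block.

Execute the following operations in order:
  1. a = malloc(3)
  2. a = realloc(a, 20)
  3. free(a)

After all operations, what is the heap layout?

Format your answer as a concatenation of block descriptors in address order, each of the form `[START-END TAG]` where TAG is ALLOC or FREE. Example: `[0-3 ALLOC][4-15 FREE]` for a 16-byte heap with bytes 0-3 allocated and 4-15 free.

Answer: [0-45 FREE]

Derivation:
Op 1: a = malloc(3) -> a = 0; heap: [0-2 ALLOC][3-45 FREE]
Op 2: a = realloc(a, 20) -> a = 0; heap: [0-19 ALLOC][20-45 FREE]
Op 3: free(a) -> (freed a); heap: [0-45 FREE]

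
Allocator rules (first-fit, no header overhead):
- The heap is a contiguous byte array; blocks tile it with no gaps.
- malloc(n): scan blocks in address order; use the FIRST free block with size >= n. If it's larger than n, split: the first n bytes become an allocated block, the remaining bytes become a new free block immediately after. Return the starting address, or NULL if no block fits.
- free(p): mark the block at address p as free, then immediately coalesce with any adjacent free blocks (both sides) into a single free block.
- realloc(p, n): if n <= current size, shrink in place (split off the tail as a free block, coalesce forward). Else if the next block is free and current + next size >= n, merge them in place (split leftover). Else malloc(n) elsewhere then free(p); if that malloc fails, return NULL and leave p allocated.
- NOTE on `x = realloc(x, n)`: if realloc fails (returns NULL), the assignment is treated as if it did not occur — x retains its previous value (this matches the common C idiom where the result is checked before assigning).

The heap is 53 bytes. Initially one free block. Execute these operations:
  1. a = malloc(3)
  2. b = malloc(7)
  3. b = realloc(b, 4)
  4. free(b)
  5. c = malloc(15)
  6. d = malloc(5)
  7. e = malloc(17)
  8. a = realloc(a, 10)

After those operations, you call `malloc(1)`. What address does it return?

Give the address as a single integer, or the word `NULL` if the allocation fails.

Op 1: a = malloc(3) -> a = 0; heap: [0-2 ALLOC][3-52 FREE]
Op 2: b = malloc(7) -> b = 3; heap: [0-2 ALLOC][3-9 ALLOC][10-52 FREE]
Op 3: b = realloc(b, 4) -> b = 3; heap: [0-2 ALLOC][3-6 ALLOC][7-52 FREE]
Op 4: free(b) -> (freed b); heap: [0-2 ALLOC][3-52 FREE]
Op 5: c = malloc(15) -> c = 3; heap: [0-2 ALLOC][3-17 ALLOC][18-52 FREE]
Op 6: d = malloc(5) -> d = 18; heap: [0-2 ALLOC][3-17 ALLOC][18-22 ALLOC][23-52 FREE]
Op 7: e = malloc(17) -> e = 23; heap: [0-2 ALLOC][3-17 ALLOC][18-22 ALLOC][23-39 ALLOC][40-52 FREE]
Op 8: a = realloc(a, 10) -> a = 40; heap: [0-2 FREE][3-17 ALLOC][18-22 ALLOC][23-39 ALLOC][40-49 ALLOC][50-52 FREE]
malloc(1): first-fit scan over [0-2 FREE][3-17 ALLOC][18-22 ALLOC][23-39 ALLOC][40-49 ALLOC][50-52 FREE] -> 0

Answer: 0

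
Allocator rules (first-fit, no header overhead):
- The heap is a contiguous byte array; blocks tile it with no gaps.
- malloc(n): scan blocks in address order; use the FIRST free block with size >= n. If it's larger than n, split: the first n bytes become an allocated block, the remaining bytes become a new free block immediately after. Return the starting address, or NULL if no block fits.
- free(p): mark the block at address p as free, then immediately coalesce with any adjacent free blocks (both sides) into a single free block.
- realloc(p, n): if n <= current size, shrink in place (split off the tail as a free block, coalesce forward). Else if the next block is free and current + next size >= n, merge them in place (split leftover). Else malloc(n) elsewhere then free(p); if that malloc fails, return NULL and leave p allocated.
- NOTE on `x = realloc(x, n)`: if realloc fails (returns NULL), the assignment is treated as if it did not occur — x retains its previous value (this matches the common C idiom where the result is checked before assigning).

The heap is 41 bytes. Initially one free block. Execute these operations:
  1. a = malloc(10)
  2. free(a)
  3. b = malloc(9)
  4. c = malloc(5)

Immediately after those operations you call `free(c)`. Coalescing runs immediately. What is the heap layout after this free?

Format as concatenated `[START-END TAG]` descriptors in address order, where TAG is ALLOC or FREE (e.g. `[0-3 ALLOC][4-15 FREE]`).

Op 1: a = malloc(10) -> a = 0; heap: [0-9 ALLOC][10-40 FREE]
Op 2: free(a) -> (freed a); heap: [0-40 FREE]
Op 3: b = malloc(9) -> b = 0; heap: [0-8 ALLOC][9-40 FREE]
Op 4: c = malloc(5) -> c = 9; heap: [0-8 ALLOC][9-13 ALLOC][14-40 FREE]
free(c): c = 9 -> block [9-13 ALLOC]; mark free, coalesce with adjacent free neighbors -> [0-8 ALLOC][9-40 FREE]

Answer: [0-8 ALLOC][9-40 FREE]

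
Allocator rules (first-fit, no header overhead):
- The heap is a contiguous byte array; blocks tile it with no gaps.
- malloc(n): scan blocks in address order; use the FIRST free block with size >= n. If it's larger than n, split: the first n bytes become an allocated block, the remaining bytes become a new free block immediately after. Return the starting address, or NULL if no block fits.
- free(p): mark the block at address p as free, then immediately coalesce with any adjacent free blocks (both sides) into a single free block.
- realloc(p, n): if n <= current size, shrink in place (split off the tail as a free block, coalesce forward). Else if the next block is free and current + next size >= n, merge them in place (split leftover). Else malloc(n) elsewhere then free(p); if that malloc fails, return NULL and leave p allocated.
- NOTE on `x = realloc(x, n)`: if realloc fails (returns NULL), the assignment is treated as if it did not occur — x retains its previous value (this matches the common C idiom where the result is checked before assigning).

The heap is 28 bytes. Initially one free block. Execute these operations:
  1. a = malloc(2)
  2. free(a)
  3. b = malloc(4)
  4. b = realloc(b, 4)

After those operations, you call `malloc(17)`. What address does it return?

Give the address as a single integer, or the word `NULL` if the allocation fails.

Answer: 4

Derivation:
Op 1: a = malloc(2) -> a = 0; heap: [0-1 ALLOC][2-27 FREE]
Op 2: free(a) -> (freed a); heap: [0-27 FREE]
Op 3: b = malloc(4) -> b = 0; heap: [0-3 ALLOC][4-27 FREE]
Op 4: b = realloc(b, 4) -> b = 0; heap: [0-3 ALLOC][4-27 FREE]
malloc(17): first-fit scan over [0-3 ALLOC][4-27 FREE] -> 4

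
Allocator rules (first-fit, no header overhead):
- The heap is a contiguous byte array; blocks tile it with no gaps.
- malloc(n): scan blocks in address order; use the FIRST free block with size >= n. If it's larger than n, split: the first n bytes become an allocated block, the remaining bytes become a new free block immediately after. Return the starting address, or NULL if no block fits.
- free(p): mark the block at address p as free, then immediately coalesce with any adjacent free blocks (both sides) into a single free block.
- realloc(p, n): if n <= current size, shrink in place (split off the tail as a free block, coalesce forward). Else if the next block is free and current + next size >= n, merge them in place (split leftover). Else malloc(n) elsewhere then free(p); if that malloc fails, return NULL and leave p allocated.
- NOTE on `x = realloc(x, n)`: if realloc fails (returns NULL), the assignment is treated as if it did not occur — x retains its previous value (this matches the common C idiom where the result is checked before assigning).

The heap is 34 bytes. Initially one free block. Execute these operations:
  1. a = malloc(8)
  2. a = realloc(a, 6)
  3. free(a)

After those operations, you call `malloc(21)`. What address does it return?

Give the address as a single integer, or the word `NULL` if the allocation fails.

Op 1: a = malloc(8) -> a = 0; heap: [0-7 ALLOC][8-33 FREE]
Op 2: a = realloc(a, 6) -> a = 0; heap: [0-5 ALLOC][6-33 FREE]
Op 3: free(a) -> (freed a); heap: [0-33 FREE]
malloc(21): first-fit scan over [0-33 FREE] -> 0

Answer: 0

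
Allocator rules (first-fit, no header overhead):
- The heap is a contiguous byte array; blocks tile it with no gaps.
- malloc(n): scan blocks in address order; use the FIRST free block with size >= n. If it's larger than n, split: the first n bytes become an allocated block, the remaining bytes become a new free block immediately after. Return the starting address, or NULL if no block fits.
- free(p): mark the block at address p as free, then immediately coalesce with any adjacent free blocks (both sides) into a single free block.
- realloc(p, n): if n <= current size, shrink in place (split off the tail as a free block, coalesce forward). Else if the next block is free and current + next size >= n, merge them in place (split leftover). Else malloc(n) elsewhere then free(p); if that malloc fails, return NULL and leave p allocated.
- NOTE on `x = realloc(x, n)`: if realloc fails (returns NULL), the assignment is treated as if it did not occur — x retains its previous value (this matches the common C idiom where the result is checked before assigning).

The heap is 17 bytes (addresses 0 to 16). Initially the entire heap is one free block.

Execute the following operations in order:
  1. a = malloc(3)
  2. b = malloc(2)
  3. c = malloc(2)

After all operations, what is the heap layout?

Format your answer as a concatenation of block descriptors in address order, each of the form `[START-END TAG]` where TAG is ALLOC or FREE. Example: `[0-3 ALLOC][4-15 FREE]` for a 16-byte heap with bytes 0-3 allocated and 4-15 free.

Op 1: a = malloc(3) -> a = 0; heap: [0-2 ALLOC][3-16 FREE]
Op 2: b = malloc(2) -> b = 3; heap: [0-2 ALLOC][3-4 ALLOC][5-16 FREE]
Op 3: c = malloc(2) -> c = 5; heap: [0-2 ALLOC][3-4 ALLOC][5-6 ALLOC][7-16 FREE]

Answer: [0-2 ALLOC][3-4 ALLOC][5-6 ALLOC][7-16 FREE]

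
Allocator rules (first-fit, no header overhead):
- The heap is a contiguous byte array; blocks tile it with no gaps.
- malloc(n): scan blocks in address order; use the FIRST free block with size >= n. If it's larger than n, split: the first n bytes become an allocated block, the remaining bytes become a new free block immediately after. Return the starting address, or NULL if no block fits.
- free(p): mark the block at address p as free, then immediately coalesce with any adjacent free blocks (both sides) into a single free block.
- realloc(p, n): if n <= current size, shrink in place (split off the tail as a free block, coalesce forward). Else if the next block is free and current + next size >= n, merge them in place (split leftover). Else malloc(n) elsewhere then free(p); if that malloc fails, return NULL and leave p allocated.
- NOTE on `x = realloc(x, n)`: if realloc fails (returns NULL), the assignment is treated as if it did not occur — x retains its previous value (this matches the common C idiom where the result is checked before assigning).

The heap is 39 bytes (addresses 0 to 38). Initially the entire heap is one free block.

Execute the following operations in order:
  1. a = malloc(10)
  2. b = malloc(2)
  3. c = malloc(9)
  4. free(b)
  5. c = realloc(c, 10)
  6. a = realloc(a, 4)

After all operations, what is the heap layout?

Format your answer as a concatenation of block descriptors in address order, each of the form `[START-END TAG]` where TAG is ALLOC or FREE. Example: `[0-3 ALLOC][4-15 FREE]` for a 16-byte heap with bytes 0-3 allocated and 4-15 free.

Answer: [0-3 ALLOC][4-11 FREE][12-21 ALLOC][22-38 FREE]

Derivation:
Op 1: a = malloc(10) -> a = 0; heap: [0-9 ALLOC][10-38 FREE]
Op 2: b = malloc(2) -> b = 10; heap: [0-9 ALLOC][10-11 ALLOC][12-38 FREE]
Op 3: c = malloc(9) -> c = 12; heap: [0-9 ALLOC][10-11 ALLOC][12-20 ALLOC][21-38 FREE]
Op 4: free(b) -> (freed b); heap: [0-9 ALLOC][10-11 FREE][12-20 ALLOC][21-38 FREE]
Op 5: c = realloc(c, 10) -> c = 12; heap: [0-9 ALLOC][10-11 FREE][12-21 ALLOC][22-38 FREE]
Op 6: a = realloc(a, 4) -> a = 0; heap: [0-3 ALLOC][4-11 FREE][12-21 ALLOC][22-38 FREE]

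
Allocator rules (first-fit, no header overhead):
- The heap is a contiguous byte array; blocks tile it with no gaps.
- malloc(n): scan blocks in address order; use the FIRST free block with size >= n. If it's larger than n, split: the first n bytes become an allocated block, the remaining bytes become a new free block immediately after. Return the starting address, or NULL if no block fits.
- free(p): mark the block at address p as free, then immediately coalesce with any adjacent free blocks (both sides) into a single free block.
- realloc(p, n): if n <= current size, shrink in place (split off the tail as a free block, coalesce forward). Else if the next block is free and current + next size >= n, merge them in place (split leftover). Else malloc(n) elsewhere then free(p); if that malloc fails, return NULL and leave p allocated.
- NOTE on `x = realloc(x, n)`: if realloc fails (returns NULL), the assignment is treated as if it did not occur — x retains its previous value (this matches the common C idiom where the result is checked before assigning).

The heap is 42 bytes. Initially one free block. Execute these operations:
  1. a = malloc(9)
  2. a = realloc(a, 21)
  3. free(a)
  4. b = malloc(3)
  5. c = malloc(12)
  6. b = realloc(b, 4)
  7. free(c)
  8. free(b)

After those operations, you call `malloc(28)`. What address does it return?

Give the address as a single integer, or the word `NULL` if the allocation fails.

Answer: 0

Derivation:
Op 1: a = malloc(9) -> a = 0; heap: [0-8 ALLOC][9-41 FREE]
Op 2: a = realloc(a, 21) -> a = 0; heap: [0-20 ALLOC][21-41 FREE]
Op 3: free(a) -> (freed a); heap: [0-41 FREE]
Op 4: b = malloc(3) -> b = 0; heap: [0-2 ALLOC][3-41 FREE]
Op 5: c = malloc(12) -> c = 3; heap: [0-2 ALLOC][3-14 ALLOC][15-41 FREE]
Op 6: b = realloc(b, 4) -> b = 15; heap: [0-2 FREE][3-14 ALLOC][15-18 ALLOC][19-41 FREE]
Op 7: free(c) -> (freed c); heap: [0-14 FREE][15-18 ALLOC][19-41 FREE]
Op 8: free(b) -> (freed b); heap: [0-41 FREE]
malloc(28): first-fit scan over [0-41 FREE] -> 0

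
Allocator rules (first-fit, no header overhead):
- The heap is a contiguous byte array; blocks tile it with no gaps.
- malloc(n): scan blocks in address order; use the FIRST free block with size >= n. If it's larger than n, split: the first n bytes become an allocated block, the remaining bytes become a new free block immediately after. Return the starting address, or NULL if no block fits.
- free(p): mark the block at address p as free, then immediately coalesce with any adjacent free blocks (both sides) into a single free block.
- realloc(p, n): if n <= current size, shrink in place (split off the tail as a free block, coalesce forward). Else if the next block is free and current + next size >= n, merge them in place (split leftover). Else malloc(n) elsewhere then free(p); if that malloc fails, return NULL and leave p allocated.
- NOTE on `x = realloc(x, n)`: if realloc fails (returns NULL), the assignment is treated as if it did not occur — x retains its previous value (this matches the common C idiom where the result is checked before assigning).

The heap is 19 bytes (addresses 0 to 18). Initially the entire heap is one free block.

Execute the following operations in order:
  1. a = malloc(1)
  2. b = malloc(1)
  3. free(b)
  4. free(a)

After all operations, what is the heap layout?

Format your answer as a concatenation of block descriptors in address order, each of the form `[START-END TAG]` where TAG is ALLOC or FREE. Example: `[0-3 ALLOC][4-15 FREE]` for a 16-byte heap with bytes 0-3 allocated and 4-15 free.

Answer: [0-18 FREE]

Derivation:
Op 1: a = malloc(1) -> a = 0; heap: [0-0 ALLOC][1-18 FREE]
Op 2: b = malloc(1) -> b = 1; heap: [0-0 ALLOC][1-1 ALLOC][2-18 FREE]
Op 3: free(b) -> (freed b); heap: [0-0 ALLOC][1-18 FREE]
Op 4: free(a) -> (freed a); heap: [0-18 FREE]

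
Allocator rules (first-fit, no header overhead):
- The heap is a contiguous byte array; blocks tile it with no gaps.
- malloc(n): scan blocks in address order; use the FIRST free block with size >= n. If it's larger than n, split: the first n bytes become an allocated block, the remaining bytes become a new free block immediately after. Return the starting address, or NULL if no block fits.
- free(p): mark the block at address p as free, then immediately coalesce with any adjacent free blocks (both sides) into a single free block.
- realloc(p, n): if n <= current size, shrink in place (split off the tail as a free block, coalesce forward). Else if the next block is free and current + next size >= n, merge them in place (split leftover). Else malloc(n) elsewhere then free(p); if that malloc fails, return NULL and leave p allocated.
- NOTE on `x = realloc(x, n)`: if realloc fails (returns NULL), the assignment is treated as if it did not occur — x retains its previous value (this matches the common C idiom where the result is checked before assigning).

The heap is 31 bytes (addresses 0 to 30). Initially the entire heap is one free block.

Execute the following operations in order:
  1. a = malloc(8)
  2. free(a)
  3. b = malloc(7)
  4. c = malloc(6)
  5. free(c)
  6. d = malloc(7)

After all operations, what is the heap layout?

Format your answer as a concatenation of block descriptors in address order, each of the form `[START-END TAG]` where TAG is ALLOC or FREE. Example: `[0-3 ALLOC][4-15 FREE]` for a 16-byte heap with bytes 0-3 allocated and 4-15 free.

Answer: [0-6 ALLOC][7-13 ALLOC][14-30 FREE]

Derivation:
Op 1: a = malloc(8) -> a = 0; heap: [0-7 ALLOC][8-30 FREE]
Op 2: free(a) -> (freed a); heap: [0-30 FREE]
Op 3: b = malloc(7) -> b = 0; heap: [0-6 ALLOC][7-30 FREE]
Op 4: c = malloc(6) -> c = 7; heap: [0-6 ALLOC][7-12 ALLOC][13-30 FREE]
Op 5: free(c) -> (freed c); heap: [0-6 ALLOC][7-30 FREE]
Op 6: d = malloc(7) -> d = 7; heap: [0-6 ALLOC][7-13 ALLOC][14-30 FREE]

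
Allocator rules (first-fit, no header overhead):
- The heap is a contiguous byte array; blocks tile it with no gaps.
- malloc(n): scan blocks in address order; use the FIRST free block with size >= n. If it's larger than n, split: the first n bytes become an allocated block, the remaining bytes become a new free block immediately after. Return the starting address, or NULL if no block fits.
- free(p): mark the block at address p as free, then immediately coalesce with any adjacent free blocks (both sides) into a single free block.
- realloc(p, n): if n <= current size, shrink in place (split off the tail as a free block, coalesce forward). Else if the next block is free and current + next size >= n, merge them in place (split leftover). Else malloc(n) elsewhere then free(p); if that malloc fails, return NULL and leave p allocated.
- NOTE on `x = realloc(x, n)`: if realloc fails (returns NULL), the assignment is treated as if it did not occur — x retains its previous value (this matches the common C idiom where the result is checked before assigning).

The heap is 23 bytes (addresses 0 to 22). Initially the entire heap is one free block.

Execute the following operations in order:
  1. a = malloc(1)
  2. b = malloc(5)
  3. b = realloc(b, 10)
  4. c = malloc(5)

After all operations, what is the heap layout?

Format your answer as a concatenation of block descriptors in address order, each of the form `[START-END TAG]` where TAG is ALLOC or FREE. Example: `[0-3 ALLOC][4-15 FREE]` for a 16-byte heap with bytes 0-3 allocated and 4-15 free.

Answer: [0-0 ALLOC][1-10 ALLOC][11-15 ALLOC][16-22 FREE]

Derivation:
Op 1: a = malloc(1) -> a = 0; heap: [0-0 ALLOC][1-22 FREE]
Op 2: b = malloc(5) -> b = 1; heap: [0-0 ALLOC][1-5 ALLOC][6-22 FREE]
Op 3: b = realloc(b, 10) -> b = 1; heap: [0-0 ALLOC][1-10 ALLOC][11-22 FREE]
Op 4: c = malloc(5) -> c = 11; heap: [0-0 ALLOC][1-10 ALLOC][11-15 ALLOC][16-22 FREE]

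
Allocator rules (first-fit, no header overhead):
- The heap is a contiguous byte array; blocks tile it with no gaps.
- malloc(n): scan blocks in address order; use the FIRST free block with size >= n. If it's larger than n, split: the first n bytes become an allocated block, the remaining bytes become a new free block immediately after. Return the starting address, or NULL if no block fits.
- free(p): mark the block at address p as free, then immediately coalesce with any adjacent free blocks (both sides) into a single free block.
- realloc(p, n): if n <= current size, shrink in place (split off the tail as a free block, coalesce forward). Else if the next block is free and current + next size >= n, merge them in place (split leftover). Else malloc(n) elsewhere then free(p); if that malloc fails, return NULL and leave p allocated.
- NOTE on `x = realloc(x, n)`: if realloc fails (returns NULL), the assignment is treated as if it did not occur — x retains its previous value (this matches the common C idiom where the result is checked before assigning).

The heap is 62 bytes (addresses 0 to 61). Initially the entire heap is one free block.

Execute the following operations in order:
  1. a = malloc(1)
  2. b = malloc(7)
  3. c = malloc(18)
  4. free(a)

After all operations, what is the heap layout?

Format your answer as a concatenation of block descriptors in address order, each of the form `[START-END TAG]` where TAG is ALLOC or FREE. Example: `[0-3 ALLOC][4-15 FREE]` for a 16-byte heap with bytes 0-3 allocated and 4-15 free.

Answer: [0-0 FREE][1-7 ALLOC][8-25 ALLOC][26-61 FREE]

Derivation:
Op 1: a = malloc(1) -> a = 0; heap: [0-0 ALLOC][1-61 FREE]
Op 2: b = malloc(7) -> b = 1; heap: [0-0 ALLOC][1-7 ALLOC][8-61 FREE]
Op 3: c = malloc(18) -> c = 8; heap: [0-0 ALLOC][1-7 ALLOC][8-25 ALLOC][26-61 FREE]
Op 4: free(a) -> (freed a); heap: [0-0 FREE][1-7 ALLOC][8-25 ALLOC][26-61 FREE]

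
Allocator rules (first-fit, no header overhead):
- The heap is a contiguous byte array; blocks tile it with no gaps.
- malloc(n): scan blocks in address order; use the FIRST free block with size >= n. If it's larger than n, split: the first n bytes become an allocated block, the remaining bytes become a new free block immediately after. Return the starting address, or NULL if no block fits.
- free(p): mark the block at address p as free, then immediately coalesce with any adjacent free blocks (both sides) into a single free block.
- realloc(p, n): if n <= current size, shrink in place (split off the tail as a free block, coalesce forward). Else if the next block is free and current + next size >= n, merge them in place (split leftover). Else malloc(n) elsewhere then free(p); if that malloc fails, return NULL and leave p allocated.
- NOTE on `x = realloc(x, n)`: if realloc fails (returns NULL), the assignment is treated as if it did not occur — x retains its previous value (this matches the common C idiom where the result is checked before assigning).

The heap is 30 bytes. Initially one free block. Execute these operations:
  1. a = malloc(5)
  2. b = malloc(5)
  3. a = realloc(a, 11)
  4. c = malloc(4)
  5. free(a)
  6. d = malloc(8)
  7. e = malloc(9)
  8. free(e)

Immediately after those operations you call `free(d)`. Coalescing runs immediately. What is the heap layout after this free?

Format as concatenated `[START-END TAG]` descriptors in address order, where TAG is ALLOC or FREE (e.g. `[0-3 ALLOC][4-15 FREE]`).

Op 1: a = malloc(5) -> a = 0; heap: [0-4 ALLOC][5-29 FREE]
Op 2: b = malloc(5) -> b = 5; heap: [0-4 ALLOC][5-9 ALLOC][10-29 FREE]
Op 3: a = realloc(a, 11) -> a = 10; heap: [0-4 FREE][5-9 ALLOC][10-20 ALLOC][21-29 FREE]
Op 4: c = malloc(4) -> c = 0; heap: [0-3 ALLOC][4-4 FREE][5-9 ALLOC][10-20 ALLOC][21-29 FREE]
Op 5: free(a) -> (freed a); heap: [0-3 ALLOC][4-4 FREE][5-9 ALLOC][10-29 FREE]
Op 6: d = malloc(8) -> d = 10; heap: [0-3 ALLOC][4-4 FREE][5-9 ALLOC][10-17 ALLOC][18-29 FREE]
Op 7: e = malloc(9) -> e = 18; heap: [0-3 ALLOC][4-4 FREE][5-9 ALLOC][10-17 ALLOC][18-26 ALLOC][27-29 FREE]
Op 8: free(e) -> (freed e); heap: [0-3 ALLOC][4-4 FREE][5-9 ALLOC][10-17 ALLOC][18-29 FREE]
free(d): d = 10 -> block [10-17 ALLOC]; mark free, coalesce with adjacent free neighbors -> [0-3 ALLOC][4-4 FREE][5-9 ALLOC][10-29 FREE]

Answer: [0-3 ALLOC][4-4 FREE][5-9 ALLOC][10-29 FREE]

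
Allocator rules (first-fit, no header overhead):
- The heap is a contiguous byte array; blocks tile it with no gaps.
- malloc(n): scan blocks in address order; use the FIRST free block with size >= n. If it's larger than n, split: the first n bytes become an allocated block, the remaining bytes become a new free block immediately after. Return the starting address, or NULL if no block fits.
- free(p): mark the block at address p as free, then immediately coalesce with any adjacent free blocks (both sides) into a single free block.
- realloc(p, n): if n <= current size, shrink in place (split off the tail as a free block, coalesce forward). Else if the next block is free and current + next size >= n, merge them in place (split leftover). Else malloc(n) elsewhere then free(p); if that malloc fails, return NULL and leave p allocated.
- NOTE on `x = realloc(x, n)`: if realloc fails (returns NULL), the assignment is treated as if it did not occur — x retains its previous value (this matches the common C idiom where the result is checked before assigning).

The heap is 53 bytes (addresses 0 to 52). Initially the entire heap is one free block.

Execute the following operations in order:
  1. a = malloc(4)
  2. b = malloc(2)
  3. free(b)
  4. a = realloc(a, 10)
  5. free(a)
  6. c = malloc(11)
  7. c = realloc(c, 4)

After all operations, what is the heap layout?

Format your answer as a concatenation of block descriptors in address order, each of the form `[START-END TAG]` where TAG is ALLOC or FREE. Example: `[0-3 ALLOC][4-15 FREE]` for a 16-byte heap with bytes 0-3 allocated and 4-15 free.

Op 1: a = malloc(4) -> a = 0; heap: [0-3 ALLOC][4-52 FREE]
Op 2: b = malloc(2) -> b = 4; heap: [0-3 ALLOC][4-5 ALLOC][6-52 FREE]
Op 3: free(b) -> (freed b); heap: [0-3 ALLOC][4-52 FREE]
Op 4: a = realloc(a, 10) -> a = 0; heap: [0-9 ALLOC][10-52 FREE]
Op 5: free(a) -> (freed a); heap: [0-52 FREE]
Op 6: c = malloc(11) -> c = 0; heap: [0-10 ALLOC][11-52 FREE]
Op 7: c = realloc(c, 4) -> c = 0; heap: [0-3 ALLOC][4-52 FREE]

Answer: [0-3 ALLOC][4-52 FREE]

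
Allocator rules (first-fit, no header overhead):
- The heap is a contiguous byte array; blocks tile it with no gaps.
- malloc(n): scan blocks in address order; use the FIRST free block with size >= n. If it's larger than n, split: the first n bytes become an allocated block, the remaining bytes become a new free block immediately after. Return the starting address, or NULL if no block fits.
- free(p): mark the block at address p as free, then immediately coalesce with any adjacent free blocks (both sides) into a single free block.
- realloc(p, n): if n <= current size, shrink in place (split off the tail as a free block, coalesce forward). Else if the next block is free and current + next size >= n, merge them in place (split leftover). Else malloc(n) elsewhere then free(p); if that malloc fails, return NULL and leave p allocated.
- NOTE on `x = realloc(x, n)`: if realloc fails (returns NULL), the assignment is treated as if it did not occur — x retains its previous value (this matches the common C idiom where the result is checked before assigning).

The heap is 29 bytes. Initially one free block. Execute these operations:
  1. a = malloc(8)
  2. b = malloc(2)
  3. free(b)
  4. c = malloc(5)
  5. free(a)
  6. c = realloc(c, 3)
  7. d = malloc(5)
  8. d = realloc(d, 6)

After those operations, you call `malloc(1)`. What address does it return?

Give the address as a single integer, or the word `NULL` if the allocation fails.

Op 1: a = malloc(8) -> a = 0; heap: [0-7 ALLOC][8-28 FREE]
Op 2: b = malloc(2) -> b = 8; heap: [0-7 ALLOC][8-9 ALLOC][10-28 FREE]
Op 3: free(b) -> (freed b); heap: [0-7 ALLOC][8-28 FREE]
Op 4: c = malloc(5) -> c = 8; heap: [0-7 ALLOC][8-12 ALLOC][13-28 FREE]
Op 5: free(a) -> (freed a); heap: [0-7 FREE][8-12 ALLOC][13-28 FREE]
Op 6: c = realloc(c, 3) -> c = 8; heap: [0-7 FREE][8-10 ALLOC][11-28 FREE]
Op 7: d = malloc(5) -> d = 0; heap: [0-4 ALLOC][5-7 FREE][8-10 ALLOC][11-28 FREE]
Op 8: d = realloc(d, 6) -> d = 0; heap: [0-5 ALLOC][6-7 FREE][8-10 ALLOC][11-28 FREE]
malloc(1): first-fit scan over [0-5 ALLOC][6-7 FREE][8-10 ALLOC][11-28 FREE] -> 6

Answer: 6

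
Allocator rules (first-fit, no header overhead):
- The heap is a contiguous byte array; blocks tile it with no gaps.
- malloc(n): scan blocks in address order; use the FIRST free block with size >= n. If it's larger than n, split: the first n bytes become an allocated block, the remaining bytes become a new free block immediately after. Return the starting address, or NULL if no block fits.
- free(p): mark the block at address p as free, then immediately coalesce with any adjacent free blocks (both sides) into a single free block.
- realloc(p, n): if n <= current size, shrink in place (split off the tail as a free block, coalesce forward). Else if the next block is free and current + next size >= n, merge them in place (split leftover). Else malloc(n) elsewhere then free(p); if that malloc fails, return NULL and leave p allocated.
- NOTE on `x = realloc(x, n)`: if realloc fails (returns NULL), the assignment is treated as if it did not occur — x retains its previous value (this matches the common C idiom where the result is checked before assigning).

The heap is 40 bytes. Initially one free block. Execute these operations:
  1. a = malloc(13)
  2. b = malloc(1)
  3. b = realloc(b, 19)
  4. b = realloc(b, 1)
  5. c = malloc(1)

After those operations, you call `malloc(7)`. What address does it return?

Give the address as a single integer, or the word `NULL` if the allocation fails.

Op 1: a = malloc(13) -> a = 0; heap: [0-12 ALLOC][13-39 FREE]
Op 2: b = malloc(1) -> b = 13; heap: [0-12 ALLOC][13-13 ALLOC][14-39 FREE]
Op 3: b = realloc(b, 19) -> b = 13; heap: [0-12 ALLOC][13-31 ALLOC][32-39 FREE]
Op 4: b = realloc(b, 1) -> b = 13; heap: [0-12 ALLOC][13-13 ALLOC][14-39 FREE]
Op 5: c = malloc(1) -> c = 14; heap: [0-12 ALLOC][13-13 ALLOC][14-14 ALLOC][15-39 FREE]
malloc(7): first-fit scan over [0-12 ALLOC][13-13 ALLOC][14-14 ALLOC][15-39 FREE] -> 15

Answer: 15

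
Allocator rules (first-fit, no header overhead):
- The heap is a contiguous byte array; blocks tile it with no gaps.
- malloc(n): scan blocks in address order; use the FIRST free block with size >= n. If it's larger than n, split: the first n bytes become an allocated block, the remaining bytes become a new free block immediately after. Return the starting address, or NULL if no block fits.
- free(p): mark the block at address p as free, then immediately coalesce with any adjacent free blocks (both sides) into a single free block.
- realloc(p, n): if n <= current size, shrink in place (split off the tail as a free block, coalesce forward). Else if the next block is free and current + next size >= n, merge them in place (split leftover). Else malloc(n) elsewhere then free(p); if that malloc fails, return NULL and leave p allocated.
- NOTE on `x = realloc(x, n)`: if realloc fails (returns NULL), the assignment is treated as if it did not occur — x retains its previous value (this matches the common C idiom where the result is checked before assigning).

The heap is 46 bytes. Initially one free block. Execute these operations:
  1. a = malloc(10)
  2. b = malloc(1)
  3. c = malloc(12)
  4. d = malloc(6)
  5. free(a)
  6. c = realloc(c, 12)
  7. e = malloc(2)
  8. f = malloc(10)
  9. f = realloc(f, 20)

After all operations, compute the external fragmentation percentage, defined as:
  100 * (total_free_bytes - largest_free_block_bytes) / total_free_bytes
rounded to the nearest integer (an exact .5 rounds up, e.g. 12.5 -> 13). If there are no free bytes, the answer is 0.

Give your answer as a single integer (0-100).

Answer: 47

Derivation:
Op 1: a = malloc(10) -> a = 0; heap: [0-9 ALLOC][10-45 FREE]
Op 2: b = malloc(1) -> b = 10; heap: [0-9 ALLOC][10-10 ALLOC][11-45 FREE]
Op 3: c = malloc(12) -> c = 11; heap: [0-9 ALLOC][10-10 ALLOC][11-22 ALLOC][23-45 FREE]
Op 4: d = malloc(6) -> d = 23; heap: [0-9 ALLOC][10-10 ALLOC][11-22 ALLOC][23-28 ALLOC][29-45 FREE]
Op 5: free(a) -> (freed a); heap: [0-9 FREE][10-10 ALLOC][11-22 ALLOC][23-28 ALLOC][29-45 FREE]
Op 6: c = realloc(c, 12) -> c = 11; heap: [0-9 FREE][10-10 ALLOC][11-22 ALLOC][23-28 ALLOC][29-45 FREE]
Op 7: e = malloc(2) -> e = 0; heap: [0-1 ALLOC][2-9 FREE][10-10 ALLOC][11-22 ALLOC][23-28 ALLOC][29-45 FREE]
Op 8: f = malloc(10) -> f = 29; heap: [0-1 ALLOC][2-9 FREE][10-10 ALLOC][11-22 ALLOC][23-28 ALLOC][29-38 ALLOC][39-45 FREE]
Op 9: f = realloc(f, 20) -> NULL (f unchanged); heap: [0-1 ALLOC][2-9 FREE][10-10 ALLOC][11-22 ALLOC][23-28 ALLOC][29-38 ALLOC][39-45 FREE]
Free blocks: [8 7] total_free=15 largest=8 -> 100*(15-8)/15 = 700/15 ≈ 46.667 -> rounds to 47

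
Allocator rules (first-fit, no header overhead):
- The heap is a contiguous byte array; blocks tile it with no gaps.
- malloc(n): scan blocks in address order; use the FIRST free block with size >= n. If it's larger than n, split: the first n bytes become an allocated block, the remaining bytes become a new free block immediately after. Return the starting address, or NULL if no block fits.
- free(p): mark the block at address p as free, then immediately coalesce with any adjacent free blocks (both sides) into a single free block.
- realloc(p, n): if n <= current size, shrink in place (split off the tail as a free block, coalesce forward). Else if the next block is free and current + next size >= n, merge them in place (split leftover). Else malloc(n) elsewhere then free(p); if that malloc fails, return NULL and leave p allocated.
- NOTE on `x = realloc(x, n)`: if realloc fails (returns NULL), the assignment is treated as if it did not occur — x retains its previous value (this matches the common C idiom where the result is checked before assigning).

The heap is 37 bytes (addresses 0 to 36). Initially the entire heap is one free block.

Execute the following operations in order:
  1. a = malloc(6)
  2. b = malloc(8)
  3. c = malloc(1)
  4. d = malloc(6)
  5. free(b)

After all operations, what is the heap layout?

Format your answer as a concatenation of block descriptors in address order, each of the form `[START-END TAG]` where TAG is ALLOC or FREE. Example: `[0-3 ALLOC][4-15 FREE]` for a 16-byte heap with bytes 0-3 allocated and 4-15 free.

Answer: [0-5 ALLOC][6-13 FREE][14-14 ALLOC][15-20 ALLOC][21-36 FREE]

Derivation:
Op 1: a = malloc(6) -> a = 0; heap: [0-5 ALLOC][6-36 FREE]
Op 2: b = malloc(8) -> b = 6; heap: [0-5 ALLOC][6-13 ALLOC][14-36 FREE]
Op 3: c = malloc(1) -> c = 14; heap: [0-5 ALLOC][6-13 ALLOC][14-14 ALLOC][15-36 FREE]
Op 4: d = malloc(6) -> d = 15; heap: [0-5 ALLOC][6-13 ALLOC][14-14 ALLOC][15-20 ALLOC][21-36 FREE]
Op 5: free(b) -> (freed b); heap: [0-5 ALLOC][6-13 FREE][14-14 ALLOC][15-20 ALLOC][21-36 FREE]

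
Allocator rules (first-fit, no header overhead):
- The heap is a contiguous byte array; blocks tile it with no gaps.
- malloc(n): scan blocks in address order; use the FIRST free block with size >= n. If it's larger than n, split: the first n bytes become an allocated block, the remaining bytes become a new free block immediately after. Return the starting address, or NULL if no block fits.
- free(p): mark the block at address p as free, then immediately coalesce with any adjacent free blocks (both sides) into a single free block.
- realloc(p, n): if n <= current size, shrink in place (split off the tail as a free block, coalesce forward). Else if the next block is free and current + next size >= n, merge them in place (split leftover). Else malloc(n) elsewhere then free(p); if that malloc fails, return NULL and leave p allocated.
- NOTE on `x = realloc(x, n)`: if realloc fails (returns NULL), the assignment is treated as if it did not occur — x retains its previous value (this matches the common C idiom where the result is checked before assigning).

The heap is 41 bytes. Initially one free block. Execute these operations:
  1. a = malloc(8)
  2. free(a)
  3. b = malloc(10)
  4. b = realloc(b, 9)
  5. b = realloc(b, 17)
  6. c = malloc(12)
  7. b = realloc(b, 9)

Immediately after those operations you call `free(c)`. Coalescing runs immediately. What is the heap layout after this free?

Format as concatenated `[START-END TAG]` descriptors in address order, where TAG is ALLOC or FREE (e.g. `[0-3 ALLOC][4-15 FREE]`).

Op 1: a = malloc(8) -> a = 0; heap: [0-7 ALLOC][8-40 FREE]
Op 2: free(a) -> (freed a); heap: [0-40 FREE]
Op 3: b = malloc(10) -> b = 0; heap: [0-9 ALLOC][10-40 FREE]
Op 4: b = realloc(b, 9) -> b = 0; heap: [0-8 ALLOC][9-40 FREE]
Op 5: b = realloc(b, 17) -> b = 0; heap: [0-16 ALLOC][17-40 FREE]
Op 6: c = malloc(12) -> c = 17; heap: [0-16 ALLOC][17-28 ALLOC][29-40 FREE]
Op 7: b = realloc(b, 9) -> b = 0; heap: [0-8 ALLOC][9-16 FREE][17-28 ALLOC][29-40 FREE]
free(c): c = 17 -> block [17-28 ALLOC]; mark free, coalesce with adjacent free neighbors -> [0-8 ALLOC][9-40 FREE]

Answer: [0-8 ALLOC][9-40 FREE]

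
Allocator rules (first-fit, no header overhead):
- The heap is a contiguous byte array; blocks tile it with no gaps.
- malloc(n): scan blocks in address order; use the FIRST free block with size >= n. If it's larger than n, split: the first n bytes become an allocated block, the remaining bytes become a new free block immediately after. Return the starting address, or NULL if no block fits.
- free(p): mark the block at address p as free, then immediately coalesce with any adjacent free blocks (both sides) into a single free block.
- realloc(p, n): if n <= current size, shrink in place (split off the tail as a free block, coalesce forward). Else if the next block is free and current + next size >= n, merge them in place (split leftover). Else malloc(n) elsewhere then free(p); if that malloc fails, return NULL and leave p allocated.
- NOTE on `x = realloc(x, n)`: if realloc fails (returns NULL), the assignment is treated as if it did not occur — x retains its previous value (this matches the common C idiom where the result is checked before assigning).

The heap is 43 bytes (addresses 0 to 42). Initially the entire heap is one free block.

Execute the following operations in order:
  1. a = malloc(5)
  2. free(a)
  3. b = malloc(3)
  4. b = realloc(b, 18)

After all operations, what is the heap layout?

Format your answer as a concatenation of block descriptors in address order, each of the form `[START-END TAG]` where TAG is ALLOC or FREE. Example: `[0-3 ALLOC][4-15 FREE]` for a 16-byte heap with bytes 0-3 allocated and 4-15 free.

Op 1: a = malloc(5) -> a = 0; heap: [0-4 ALLOC][5-42 FREE]
Op 2: free(a) -> (freed a); heap: [0-42 FREE]
Op 3: b = malloc(3) -> b = 0; heap: [0-2 ALLOC][3-42 FREE]
Op 4: b = realloc(b, 18) -> b = 0; heap: [0-17 ALLOC][18-42 FREE]

Answer: [0-17 ALLOC][18-42 FREE]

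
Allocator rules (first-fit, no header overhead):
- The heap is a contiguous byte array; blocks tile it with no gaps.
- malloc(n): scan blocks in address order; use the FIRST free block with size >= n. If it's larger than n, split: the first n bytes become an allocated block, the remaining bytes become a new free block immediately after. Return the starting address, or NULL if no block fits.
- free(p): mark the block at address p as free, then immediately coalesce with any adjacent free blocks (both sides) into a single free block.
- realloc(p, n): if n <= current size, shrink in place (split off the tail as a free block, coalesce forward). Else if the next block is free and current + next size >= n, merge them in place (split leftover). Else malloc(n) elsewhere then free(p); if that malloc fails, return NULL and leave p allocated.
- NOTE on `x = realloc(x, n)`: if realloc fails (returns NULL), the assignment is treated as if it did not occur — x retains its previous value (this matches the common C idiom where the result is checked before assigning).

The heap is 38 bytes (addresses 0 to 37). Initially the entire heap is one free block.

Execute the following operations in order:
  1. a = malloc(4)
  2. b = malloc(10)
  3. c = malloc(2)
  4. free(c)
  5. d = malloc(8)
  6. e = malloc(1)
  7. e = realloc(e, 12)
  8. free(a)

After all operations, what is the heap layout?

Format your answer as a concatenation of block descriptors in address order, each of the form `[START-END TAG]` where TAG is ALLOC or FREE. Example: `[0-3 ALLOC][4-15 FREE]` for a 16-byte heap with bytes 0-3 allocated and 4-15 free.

Op 1: a = malloc(4) -> a = 0; heap: [0-3 ALLOC][4-37 FREE]
Op 2: b = malloc(10) -> b = 4; heap: [0-3 ALLOC][4-13 ALLOC][14-37 FREE]
Op 3: c = malloc(2) -> c = 14; heap: [0-3 ALLOC][4-13 ALLOC][14-15 ALLOC][16-37 FREE]
Op 4: free(c) -> (freed c); heap: [0-3 ALLOC][4-13 ALLOC][14-37 FREE]
Op 5: d = malloc(8) -> d = 14; heap: [0-3 ALLOC][4-13 ALLOC][14-21 ALLOC][22-37 FREE]
Op 6: e = malloc(1) -> e = 22; heap: [0-3 ALLOC][4-13 ALLOC][14-21 ALLOC][22-22 ALLOC][23-37 FREE]
Op 7: e = realloc(e, 12) -> e = 22; heap: [0-3 ALLOC][4-13 ALLOC][14-21 ALLOC][22-33 ALLOC][34-37 FREE]
Op 8: free(a) -> (freed a); heap: [0-3 FREE][4-13 ALLOC][14-21 ALLOC][22-33 ALLOC][34-37 FREE]

Answer: [0-3 FREE][4-13 ALLOC][14-21 ALLOC][22-33 ALLOC][34-37 FREE]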